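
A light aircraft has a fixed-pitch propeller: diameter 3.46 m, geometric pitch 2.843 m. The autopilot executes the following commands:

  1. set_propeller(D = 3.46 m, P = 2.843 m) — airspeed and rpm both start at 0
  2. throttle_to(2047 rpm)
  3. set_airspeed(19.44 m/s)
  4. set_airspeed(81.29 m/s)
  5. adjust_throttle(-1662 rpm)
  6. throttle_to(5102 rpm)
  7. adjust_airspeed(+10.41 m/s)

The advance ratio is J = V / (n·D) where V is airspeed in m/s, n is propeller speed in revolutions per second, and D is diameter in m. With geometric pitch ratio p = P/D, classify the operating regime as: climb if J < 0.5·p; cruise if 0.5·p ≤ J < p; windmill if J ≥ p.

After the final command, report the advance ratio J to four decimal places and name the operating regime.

J = 0.3117, regime = climb

set_propeller: D = 3.46 m, P = 2.843 m (p = P/D = 0.821676); state ← (V=0, rpm=0)
throttle_to(2047): rpm ← 2047
set_airspeed(19.44): V ← 19.44 m/s
set_airspeed(81.29): V ← 81.29 m/s
adjust_throttle(-1662): rpm ← 2047 -1662 = 385
throttle_to(5102): rpm ← 5102
adjust_airspeed(+10.41): V ← 81.29 +10.41 = 91.7 m/s
final state: V = 91.7 m/s, rpm = 5102 → n = rpm/60 = 85.033333 rev/s
J = V / (n·D) = 91.7 / (85.033333 × 3.46) = 0.311676
regime bands: climb J<0.4108 | cruise [0.4108, 0.8217) | windmill J≥0.8217
J = 0.3117 → climb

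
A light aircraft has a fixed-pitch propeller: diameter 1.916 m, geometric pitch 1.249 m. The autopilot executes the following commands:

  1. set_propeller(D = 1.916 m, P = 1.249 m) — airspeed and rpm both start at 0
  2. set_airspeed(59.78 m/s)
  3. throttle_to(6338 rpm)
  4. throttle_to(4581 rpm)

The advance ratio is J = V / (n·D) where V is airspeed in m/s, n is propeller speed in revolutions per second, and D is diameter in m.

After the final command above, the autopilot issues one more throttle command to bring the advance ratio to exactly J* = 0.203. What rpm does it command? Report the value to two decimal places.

rpm = 9221.80

set_propeller: D = 1.916 m, P = 1.249 m (p = P/D = 0.651879); state ← (V=0, rpm=0)
set_airspeed(59.78): V ← 59.78 m/s
throttle_to(6338): rpm ← 6338
throttle_to(4581): rpm ← 4581
final state: V = 59.78 m/s, rpm = 4581 → n = rpm/60 = 76.350000 rev/s
target J* = 0.203; solve J* = V/(n·D) for n: n = V/(J*·D) = 59.78/(0.203 × 1.916) = 153.696638 rev/s
rpm = 60·n = 9221.798287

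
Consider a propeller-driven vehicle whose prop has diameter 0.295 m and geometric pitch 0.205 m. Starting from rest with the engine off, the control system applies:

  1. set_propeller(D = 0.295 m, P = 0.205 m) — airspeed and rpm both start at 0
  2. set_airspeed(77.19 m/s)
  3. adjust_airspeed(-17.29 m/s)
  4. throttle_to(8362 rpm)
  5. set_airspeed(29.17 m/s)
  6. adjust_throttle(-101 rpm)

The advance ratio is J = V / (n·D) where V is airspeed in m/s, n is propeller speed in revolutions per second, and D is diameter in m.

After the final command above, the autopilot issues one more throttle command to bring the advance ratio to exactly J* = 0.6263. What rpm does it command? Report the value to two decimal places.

rpm = 9472.91

set_propeller: D = 0.295 m, P = 0.205 m (p = P/D = 0.694915); state ← (V=0, rpm=0)
set_airspeed(77.19): V ← 77.19 m/s
adjust_airspeed(-17.29): V ← 77.19 -17.29 = 59.9 m/s
throttle_to(8362): rpm ← 8362
set_airspeed(29.17): V ← 29.17 m/s
adjust_throttle(-101): rpm ← 8362 -101 = 8261
final state: V = 29.17 m/s, rpm = 8261 → n = rpm/60 = 137.683333 rev/s
target J* = 0.6263; solve J* = V/(n·D) for n: n = V/(J*·D) = 29.17/(0.6263 × 0.295) = 157.881775 rev/s
rpm = 60·n = 9472.906524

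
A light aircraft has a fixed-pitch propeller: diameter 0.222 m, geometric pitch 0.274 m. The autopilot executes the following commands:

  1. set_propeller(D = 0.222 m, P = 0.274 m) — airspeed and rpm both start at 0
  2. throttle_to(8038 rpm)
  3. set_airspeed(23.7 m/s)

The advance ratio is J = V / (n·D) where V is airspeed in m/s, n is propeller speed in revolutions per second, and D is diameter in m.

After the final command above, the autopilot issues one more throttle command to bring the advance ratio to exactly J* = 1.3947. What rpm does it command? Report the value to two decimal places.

rpm = 4592.68

set_propeller: D = 0.222 m, P = 0.274 m (p = P/D = 1.234234); state ← (V=0, rpm=0)
throttle_to(8038): rpm ← 8038
set_airspeed(23.7): V ← 23.7 m/s
final state: V = 23.7 m/s, rpm = 8038 → n = rpm/60 = 133.966667 rev/s
target J* = 1.3947; solve J* = V/(n·D) for n: n = V/(J*·D) = 23.7/(1.3947 × 0.222) = 76.544602 rev/s
rpm = 60·n = 4592.676135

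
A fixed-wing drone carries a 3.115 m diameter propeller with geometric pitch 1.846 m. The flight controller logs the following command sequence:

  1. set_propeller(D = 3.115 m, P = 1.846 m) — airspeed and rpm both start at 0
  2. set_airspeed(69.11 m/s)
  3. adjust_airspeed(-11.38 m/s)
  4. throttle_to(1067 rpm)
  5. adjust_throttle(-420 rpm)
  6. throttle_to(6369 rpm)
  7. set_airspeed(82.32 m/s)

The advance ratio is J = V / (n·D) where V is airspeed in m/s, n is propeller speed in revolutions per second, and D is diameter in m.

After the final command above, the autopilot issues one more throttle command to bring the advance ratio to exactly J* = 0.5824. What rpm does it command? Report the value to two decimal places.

set_propeller: D = 3.115 m, P = 1.846 m (p = P/D = 0.592616); state ← (V=0, rpm=0)
set_airspeed(69.11): V ← 69.11 m/s
adjust_airspeed(-11.38): V ← 69.11 -11.38 = 57.73 m/s
throttle_to(1067): rpm ← 1067
adjust_throttle(-420): rpm ← 1067 -420 = 647
throttle_to(6369): rpm ← 6369
set_airspeed(82.32): V ← 82.32 m/s
final state: V = 82.32 m/s, rpm = 6369 → n = rpm/60 = 106.150000 rev/s
target J* = 0.5824; solve J* = V/(n·D) for n: n = V/(J*·D) = 82.32/(0.5824 × 3.115) = 45.375972 rev/s
rpm = 60·n = 2722.558341

rpm = 2722.56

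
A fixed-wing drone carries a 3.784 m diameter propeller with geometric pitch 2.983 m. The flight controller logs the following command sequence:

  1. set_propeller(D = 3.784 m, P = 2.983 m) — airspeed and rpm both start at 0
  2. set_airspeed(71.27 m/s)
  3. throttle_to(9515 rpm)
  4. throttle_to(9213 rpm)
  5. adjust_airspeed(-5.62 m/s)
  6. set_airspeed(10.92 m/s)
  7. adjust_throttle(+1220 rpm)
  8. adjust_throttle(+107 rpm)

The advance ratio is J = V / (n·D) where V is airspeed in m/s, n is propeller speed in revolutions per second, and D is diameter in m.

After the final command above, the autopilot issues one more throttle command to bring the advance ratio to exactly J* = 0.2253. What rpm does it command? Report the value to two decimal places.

rpm = 768.53

set_propeller: D = 3.784 m, P = 2.983 m (p = P/D = 0.788319); state ← (V=0, rpm=0)
set_airspeed(71.27): V ← 71.27 m/s
throttle_to(9515): rpm ← 9515
throttle_to(9213): rpm ← 9213
adjust_airspeed(-5.62): V ← 71.27 -5.62 = 65.65 m/s
set_airspeed(10.92): V ← 10.92 m/s
adjust_throttle(+1220): rpm ← 9213 +1220 = 10433
adjust_throttle(+107): rpm ← 10433 +107 = 10540
final state: V = 10.92 m/s, rpm = 10540 → n = rpm/60 = 175.666667 rev/s
target J* = 0.2253; solve J* = V/(n·D) for n: n = V/(J*·D) = 10.92/(0.2253 × 3.784) = 12.808855 rev/s
rpm = 60·n = 768.531317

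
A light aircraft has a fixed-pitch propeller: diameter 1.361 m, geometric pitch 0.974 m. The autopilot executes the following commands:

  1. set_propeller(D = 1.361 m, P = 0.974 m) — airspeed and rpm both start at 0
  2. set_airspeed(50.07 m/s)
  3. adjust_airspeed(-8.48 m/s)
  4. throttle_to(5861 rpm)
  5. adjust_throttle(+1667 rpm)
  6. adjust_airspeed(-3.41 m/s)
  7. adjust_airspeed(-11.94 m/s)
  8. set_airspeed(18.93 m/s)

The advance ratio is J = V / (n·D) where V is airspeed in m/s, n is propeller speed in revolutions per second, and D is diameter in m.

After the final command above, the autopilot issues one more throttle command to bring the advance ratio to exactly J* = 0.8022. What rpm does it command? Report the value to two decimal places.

rpm = 1040.31

set_propeller: D = 1.361 m, P = 0.974 m (p = P/D = 0.715650); state ← (V=0, rpm=0)
set_airspeed(50.07): V ← 50.07 m/s
adjust_airspeed(-8.48): V ← 50.07 -8.48 = 41.59 m/s
throttle_to(5861): rpm ← 5861
adjust_throttle(+1667): rpm ← 5861 +1667 = 7528
adjust_airspeed(-3.41): V ← 41.59 -3.41 = 38.18 m/s
adjust_airspeed(-11.94): V ← 38.18 -11.94 = 26.24 m/s
set_airspeed(18.93): V ← 18.93 m/s
final state: V = 18.93 m/s, rpm = 7528 → n = rpm/60 = 125.466667 rev/s
target J* = 0.8022; solve J* = V/(n·D) for n: n = V/(J*·D) = 18.93/(0.8022 × 1.361) = 17.338432 rev/s
rpm = 60·n = 1040.305948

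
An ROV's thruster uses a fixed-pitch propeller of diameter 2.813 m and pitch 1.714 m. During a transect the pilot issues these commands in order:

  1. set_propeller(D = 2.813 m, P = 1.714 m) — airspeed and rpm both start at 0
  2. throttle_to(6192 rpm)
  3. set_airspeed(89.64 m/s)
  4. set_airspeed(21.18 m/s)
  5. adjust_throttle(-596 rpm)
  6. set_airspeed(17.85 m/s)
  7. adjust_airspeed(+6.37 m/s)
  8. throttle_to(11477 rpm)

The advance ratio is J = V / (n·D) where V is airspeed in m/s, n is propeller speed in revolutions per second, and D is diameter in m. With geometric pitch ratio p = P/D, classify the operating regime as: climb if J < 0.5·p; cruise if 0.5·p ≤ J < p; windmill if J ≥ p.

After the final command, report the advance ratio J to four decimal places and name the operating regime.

set_propeller: D = 2.813 m, P = 1.714 m (p = P/D = 0.609314); state ← (V=0, rpm=0)
throttle_to(6192): rpm ← 6192
set_airspeed(89.64): V ← 89.64 m/s
set_airspeed(21.18): V ← 21.18 m/s
adjust_throttle(-596): rpm ← 6192 -596 = 5596
set_airspeed(17.85): V ← 17.85 m/s
adjust_airspeed(+6.37): V ← 17.85 +6.37 = 24.22 m/s
throttle_to(11477): rpm ← 11477
final state: V = 24.22 m/s, rpm = 11477 → n = rpm/60 = 191.283333 rev/s
J = V / (n·D) = 24.22 / (191.283333 × 2.813) = 0.045012
regime bands: climb J<0.3047 | cruise [0.3047, 0.6093) | windmill J≥0.6093
J = 0.0450 → climb

J = 0.0450, regime = climb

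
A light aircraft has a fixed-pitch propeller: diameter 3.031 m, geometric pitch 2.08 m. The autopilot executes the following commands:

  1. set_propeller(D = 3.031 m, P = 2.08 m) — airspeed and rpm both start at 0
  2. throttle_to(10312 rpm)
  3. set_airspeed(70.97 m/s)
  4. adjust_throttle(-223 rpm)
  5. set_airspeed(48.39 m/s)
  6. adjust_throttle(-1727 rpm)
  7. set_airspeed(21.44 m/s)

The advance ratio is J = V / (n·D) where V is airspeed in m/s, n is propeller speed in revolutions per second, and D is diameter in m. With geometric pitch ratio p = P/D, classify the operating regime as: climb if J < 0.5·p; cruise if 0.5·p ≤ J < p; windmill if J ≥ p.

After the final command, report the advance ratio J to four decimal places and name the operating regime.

set_propeller: D = 3.031 m, P = 2.08 m (p = P/D = 0.686242); state ← (V=0, rpm=0)
throttle_to(10312): rpm ← 10312
set_airspeed(70.97): V ← 70.97 m/s
adjust_throttle(-223): rpm ← 10312 -223 = 10089
set_airspeed(48.39): V ← 48.39 m/s
adjust_throttle(-1727): rpm ← 10089 -1727 = 8362
set_airspeed(21.44): V ← 21.44 m/s
final state: V = 21.44 m/s, rpm = 8362 → n = rpm/60 = 139.366667 rev/s
J = V / (n·D) = 21.44 / (139.366667 × 3.031) = 0.050755
regime bands: climb J<0.3431 | cruise [0.3431, 0.6862) | windmill J≥0.6862
J = 0.0508 → climb

J = 0.0508, regime = climb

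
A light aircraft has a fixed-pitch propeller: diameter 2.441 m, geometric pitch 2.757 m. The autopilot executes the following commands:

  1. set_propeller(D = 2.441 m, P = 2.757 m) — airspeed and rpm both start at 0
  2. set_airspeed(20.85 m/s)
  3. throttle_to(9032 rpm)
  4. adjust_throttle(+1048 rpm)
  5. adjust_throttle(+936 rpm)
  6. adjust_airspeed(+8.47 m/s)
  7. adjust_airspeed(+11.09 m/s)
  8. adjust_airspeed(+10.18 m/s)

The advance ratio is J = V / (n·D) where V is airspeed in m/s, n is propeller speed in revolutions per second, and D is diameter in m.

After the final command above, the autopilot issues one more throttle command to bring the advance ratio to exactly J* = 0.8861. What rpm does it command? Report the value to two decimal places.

set_propeller: D = 2.441 m, P = 2.757 m (p = P/D = 1.129455); state ← (V=0, rpm=0)
set_airspeed(20.85): V ← 20.85 m/s
throttle_to(9032): rpm ← 9032
adjust_throttle(+1048): rpm ← 9032 +1048 = 10080
adjust_throttle(+936): rpm ← 10080 +936 = 11016
adjust_airspeed(+8.47): V ← 20.85 +8.47 = 29.32 m/s
adjust_airspeed(+11.09): V ← 29.32 +11.09 = 40.41 m/s
adjust_airspeed(+10.18): V ← 40.41 +10.18 = 50.59 m/s
final state: V = 50.59 m/s, rpm = 11016 → n = rpm/60 = 183.600000 rev/s
target J* = 0.8861; solve J* = V/(n·D) for n: n = V/(J*·D) = 50.59/(0.8861 × 2.441) = 23.389135 rev/s
rpm = 60·n = 1403.348109

rpm = 1403.35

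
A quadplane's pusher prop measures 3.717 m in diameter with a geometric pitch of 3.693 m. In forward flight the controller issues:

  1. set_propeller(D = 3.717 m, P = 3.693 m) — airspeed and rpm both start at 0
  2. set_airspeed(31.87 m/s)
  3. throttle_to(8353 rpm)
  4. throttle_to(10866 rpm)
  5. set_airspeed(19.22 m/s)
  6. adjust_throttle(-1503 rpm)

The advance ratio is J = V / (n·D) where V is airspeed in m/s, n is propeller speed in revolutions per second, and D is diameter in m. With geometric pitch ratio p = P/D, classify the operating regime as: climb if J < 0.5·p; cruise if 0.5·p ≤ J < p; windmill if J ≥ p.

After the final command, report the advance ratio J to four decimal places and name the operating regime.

set_propeller: D = 3.717 m, P = 3.693 m (p = P/D = 0.993543); state ← (V=0, rpm=0)
set_airspeed(31.87): V ← 31.87 m/s
throttle_to(8353): rpm ← 8353
throttle_to(10866): rpm ← 10866
set_airspeed(19.22): V ← 19.22 m/s
adjust_throttle(-1503): rpm ← 10866 -1503 = 9363
final state: V = 19.22 m/s, rpm = 9363 → n = rpm/60 = 156.050000 rev/s
J = V / (n·D) = 19.22 / (156.050000 × 3.717) = 0.033136
regime bands: climb J<0.4968 | cruise [0.4968, 0.9935) | windmill J≥0.9935
J = 0.0331 → climb

J = 0.0331, regime = climb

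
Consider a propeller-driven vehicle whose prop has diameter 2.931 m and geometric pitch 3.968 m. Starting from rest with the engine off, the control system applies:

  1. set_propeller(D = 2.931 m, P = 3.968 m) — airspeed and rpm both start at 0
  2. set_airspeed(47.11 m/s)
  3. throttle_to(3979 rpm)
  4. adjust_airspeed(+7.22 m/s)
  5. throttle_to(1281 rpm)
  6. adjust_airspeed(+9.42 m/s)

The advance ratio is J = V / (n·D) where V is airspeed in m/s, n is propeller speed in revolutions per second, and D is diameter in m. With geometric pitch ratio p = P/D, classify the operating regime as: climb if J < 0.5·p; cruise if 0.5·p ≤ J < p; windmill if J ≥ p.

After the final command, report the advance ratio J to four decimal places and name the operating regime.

set_propeller: D = 2.931 m, P = 3.968 m (p = P/D = 1.353804); state ← (V=0, rpm=0)
set_airspeed(47.11): V ← 47.11 m/s
throttle_to(3979): rpm ← 3979
adjust_airspeed(+7.22): V ← 47.11 +7.22 = 54.33 m/s
throttle_to(1281): rpm ← 1281
adjust_airspeed(+9.42): V ← 54.33 +9.42 = 63.75 m/s
final state: V = 63.75 m/s, rpm = 1281 → n = rpm/60 = 21.350000 rev/s
J = V / (n·D) = 63.75 / (21.350000 × 2.931) = 1.018747
regime bands: climb J<0.6769 | cruise [0.6769, 1.3538) | windmill J≥1.3538
J = 1.0187 → cruise

J = 1.0187, regime = cruise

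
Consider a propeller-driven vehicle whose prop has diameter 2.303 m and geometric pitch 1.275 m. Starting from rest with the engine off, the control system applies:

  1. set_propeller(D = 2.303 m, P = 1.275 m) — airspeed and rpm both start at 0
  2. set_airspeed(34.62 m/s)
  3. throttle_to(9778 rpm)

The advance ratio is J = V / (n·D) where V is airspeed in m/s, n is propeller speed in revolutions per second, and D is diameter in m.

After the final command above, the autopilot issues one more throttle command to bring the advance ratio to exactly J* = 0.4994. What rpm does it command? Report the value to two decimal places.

set_propeller: D = 2.303 m, P = 1.275 m (p = P/D = 0.553626); state ← (V=0, rpm=0)
set_airspeed(34.62): V ← 34.62 m/s
throttle_to(9778): rpm ← 9778
final state: V = 34.62 m/s, rpm = 9778 → n = rpm/60 = 162.966667 rev/s
target J* = 0.4994; solve J* = V/(n·D) for n: n = V/(J*·D) = 34.62/(0.4994 × 2.303) = 30.101254 rev/s
rpm = 60·n = 1806.075236

rpm = 1806.08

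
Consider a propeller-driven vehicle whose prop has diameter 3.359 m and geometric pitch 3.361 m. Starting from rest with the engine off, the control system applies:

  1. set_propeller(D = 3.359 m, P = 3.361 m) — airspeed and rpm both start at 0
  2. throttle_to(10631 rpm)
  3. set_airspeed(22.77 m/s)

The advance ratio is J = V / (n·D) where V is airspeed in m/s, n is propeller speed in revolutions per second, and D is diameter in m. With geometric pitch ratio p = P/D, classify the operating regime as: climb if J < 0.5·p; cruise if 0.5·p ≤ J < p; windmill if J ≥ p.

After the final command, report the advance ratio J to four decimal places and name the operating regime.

set_propeller: D = 3.359 m, P = 3.361 m (p = P/D = 1.000595); state ← (V=0, rpm=0)
throttle_to(10631): rpm ← 10631
set_airspeed(22.77): V ← 22.77 m/s
final state: V = 22.77 m/s, rpm = 10631 → n = rpm/60 = 177.183333 rev/s
J = V / (n·D) = 22.77 / (177.183333 × 3.359) = 0.038259
regime bands: climb J<0.5003 | cruise [0.5003, 1.0006) | windmill J≥1.0006
J = 0.0383 → climb

J = 0.0383, regime = climb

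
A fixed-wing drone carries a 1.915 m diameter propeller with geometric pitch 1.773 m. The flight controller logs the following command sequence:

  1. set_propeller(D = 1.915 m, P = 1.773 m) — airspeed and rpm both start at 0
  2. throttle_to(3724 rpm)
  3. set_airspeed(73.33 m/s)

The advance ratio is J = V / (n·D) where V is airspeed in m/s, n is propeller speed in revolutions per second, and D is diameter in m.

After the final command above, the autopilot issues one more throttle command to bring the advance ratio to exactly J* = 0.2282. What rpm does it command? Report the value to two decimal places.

set_propeller: D = 1.915 m, P = 1.773 m (p = P/D = 0.925849); state ← (V=0, rpm=0)
throttle_to(3724): rpm ← 3724
set_airspeed(73.33): V ← 73.33 m/s
final state: V = 73.33 m/s, rpm = 3724 → n = rpm/60 = 62.066667 rev/s
target J* = 0.2282; solve J* = V/(n·D) for n: n = V/(J*·D) = 73.33/(0.2282 × 1.915) = 167.802052 rev/s
rpm = 60·n = 10068.123102

rpm = 10068.12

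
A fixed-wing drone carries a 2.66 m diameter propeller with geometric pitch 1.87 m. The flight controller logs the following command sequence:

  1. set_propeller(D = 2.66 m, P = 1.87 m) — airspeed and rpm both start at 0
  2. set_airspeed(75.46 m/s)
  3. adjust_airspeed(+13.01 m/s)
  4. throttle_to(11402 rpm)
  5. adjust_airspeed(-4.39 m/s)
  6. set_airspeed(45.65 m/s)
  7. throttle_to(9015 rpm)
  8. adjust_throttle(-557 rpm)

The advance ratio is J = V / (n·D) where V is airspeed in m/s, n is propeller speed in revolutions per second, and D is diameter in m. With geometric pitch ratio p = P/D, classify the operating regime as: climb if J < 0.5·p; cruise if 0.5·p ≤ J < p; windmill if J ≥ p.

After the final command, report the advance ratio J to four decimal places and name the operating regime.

set_propeller: D = 2.66 m, P = 1.87 m (p = P/D = 0.703008); state ← (V=0, rpm=0)
set_airspeed(75.46): V ← 75.46 m/s
adjust_airspeed(+13.01): V ← 75.46 +13.01 = 88.47 m/s
throttle_to(11402): rpm ← 11402
adjust_airspeed(-4.39): V ← 88.47 -4.39 = 84.08 m/s
set_airspeed(45.65): V ← 45.65 m/s
throttle_to(9015): rpm ← 9015
adjust_throttle(-557): rpm ← 9015 -557 = 8458
final state: V = 45.65 m/s, rpm = 8458 → n = rpm/60 = 140.966667 rev/s
J = V / (n·D) = 45.65 / (140.966667 × 2.66) = 0.121743
regime bands: climb J<0.3515 | cruise [0.3515, 0.7030) | windmill J≥0.7030
J = 0.1217 → climb

J = 0.1217, regime = climb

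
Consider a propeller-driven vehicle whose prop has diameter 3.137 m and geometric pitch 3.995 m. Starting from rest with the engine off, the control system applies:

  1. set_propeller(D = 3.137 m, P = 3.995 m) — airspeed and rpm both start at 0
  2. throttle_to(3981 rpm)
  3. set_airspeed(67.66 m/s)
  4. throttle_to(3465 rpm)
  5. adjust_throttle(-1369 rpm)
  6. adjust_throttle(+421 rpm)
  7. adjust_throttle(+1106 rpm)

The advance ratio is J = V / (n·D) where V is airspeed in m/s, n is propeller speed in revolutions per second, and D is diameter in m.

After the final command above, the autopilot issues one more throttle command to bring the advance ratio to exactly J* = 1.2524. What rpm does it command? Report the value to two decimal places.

set_propeller: D = 3.137 m, P = 3.995 m (p = P/D = 1.273510); state ← (V=0, rpm=0)
throttle_to(3981): rpm ← 3981
set_airspeed(67.66): V ← 67.66 m/s
throttle_to(3465): rpm ← 3465
adjust_throttle(-1369): rpm ← 3465 -1369 = 2096
adjust_throttle(+421): rpm ← 2096 +421 = 2517
adjust_throttle(+1106): rpm ← 2517 +1106 = 3623
final state: V = 67.66 m/s, rpm = 3623 → n = rpm/60 = 60.383333 rev/s
target J* = 1.2524; solve J* = V/(n·D) for n: n = V/(J*·D) = 67.66/(1.2524 × 3.137) = 17.221636 rev/s
rpm = 60·n = 1033.298184

rpm = 1033.30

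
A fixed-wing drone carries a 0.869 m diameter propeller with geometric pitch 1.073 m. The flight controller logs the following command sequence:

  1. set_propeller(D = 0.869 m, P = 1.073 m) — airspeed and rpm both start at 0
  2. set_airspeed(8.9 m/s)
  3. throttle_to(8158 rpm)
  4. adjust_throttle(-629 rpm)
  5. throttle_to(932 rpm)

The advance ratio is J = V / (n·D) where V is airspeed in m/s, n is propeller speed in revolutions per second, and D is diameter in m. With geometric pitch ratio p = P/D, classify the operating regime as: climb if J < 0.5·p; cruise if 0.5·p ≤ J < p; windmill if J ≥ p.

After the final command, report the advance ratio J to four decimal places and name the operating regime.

set_propeller: D = 0.869 m, P = 1.073 m (p = P/D = 1.234753); state ← (V=0, rpm=0)
set_airspeed(8.9): V ← 8.9 m/s
throttle_to(8158): rpm ← 8158
adjust_throttle(-629): rpm ← 8158 -629 = 7529
throttle_to(932): rpm ← 932
final state: V = 8.9 m/s, rpm = 932 → n = rpm/60 = 15.533333 rev/s
J = V / (n·D) = 8.9 / (15.533333 × 0.869) = 0.659334
regime bands: climb J<0.6174 | cruise [0.6174, 1.2348) | windmill J≥1.2348
J = 0.6593 → cruise

J = 0.6593, regime = cruise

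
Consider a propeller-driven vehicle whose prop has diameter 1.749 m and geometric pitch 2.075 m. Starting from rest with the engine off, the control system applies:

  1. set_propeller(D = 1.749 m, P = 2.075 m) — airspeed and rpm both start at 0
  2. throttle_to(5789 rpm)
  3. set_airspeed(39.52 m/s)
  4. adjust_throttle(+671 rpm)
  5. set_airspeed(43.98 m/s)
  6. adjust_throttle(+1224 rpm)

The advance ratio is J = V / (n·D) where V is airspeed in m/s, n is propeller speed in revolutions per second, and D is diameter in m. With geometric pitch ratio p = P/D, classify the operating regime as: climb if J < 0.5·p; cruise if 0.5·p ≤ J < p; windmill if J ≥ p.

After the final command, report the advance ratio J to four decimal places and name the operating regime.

set_propeller: D = 1.749 m, P = 2.075 m (p = P/D = 1.186392); state ← (V=0, rpm=0)
throttle_to(5789): rpm ← 5789
set_airspeed(39.52): V ← 39.52 m/s
adjust_throttle(+671): rpm ← 5789 +671 = 6460
set_airspeed(43.98): V ← 43.98 m/s
adjust_throttle(+1224): rpm ← 6460 +1224 = 7684
final state: V = 43.98 m/s, rpm = 7684 → n = rpm/60 = 128.066667 rev/s
J = V / (n·D) = 43.98 / (128.066667 × 1.749) = 0.196349
regime bands: climb J<0.5932 | cruise [0.5932, 1.1864) | windmill J≥1.1864
J = 0.1963 → climb

J = 0.1963, regime = climb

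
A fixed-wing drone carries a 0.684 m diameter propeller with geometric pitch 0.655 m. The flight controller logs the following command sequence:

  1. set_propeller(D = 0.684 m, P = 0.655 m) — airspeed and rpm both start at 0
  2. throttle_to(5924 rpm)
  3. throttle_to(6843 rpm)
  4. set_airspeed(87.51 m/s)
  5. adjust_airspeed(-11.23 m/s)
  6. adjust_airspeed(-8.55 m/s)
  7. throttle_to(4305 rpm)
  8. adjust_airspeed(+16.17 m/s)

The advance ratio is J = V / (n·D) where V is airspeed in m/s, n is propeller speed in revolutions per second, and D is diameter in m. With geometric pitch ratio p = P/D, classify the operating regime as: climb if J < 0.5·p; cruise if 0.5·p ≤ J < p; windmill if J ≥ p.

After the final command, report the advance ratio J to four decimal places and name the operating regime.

J = 1.7096, regime = windmill

set_propeller: D = 0.684 m, P = 0.655 m (p = P/D = 0.957602); state ← (V=0, rpm=0)
throttle_to(5924): rpm ← 5924
throttle_to(6843): rpm ← 6843
set_airspeed(87.51): V ← 87.51 m/s
adjust_airspeed(-11.23): V ← 87.51 -11.23 = 76.28 m/s
adjust_airspeed(-8.55): V ← 76.28 -8.55 = 67.73 m/s
throttle_to(4305): rpm ← 4305
adjust_airspeed(+16.17): V ← 67.73 +16.17 = 83.9 m/s
final state: V = 83.9 m/s, rpm = 4305 → n = rpm/60 = 71.750000 rev/s
J = V / (n·D) = 83.9 / (71.750000 × 0.684) = 1.709558
regime bands: climb J<0.4788 | cruise [0.4788, 0.9576) | windmill J≥0.9576
J = 1.7096 → windmill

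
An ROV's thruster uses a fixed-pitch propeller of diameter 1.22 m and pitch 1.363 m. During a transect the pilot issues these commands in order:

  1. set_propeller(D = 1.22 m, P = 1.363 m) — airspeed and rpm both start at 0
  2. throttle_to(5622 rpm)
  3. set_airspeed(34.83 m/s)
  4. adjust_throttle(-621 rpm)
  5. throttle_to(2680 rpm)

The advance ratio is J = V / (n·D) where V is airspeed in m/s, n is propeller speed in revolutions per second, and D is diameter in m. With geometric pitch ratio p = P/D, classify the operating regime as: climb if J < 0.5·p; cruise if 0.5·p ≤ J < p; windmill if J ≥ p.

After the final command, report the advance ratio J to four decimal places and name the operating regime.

J = 0.6392, regime = cruise

set_propeller: D = 1.22 m, P = 1.363 m (p = P/D = 1.117213); state ← (V=0, rpm=0)
throttle_to(5622): rpm ← 5622
set_airspeed(34.83): V ← 34.83 m/s
adjust_throttle(-621): rpm ← 5622 -621 = 5001
throttle_to(2680): rpm ← 2680
final state: V = 34.83 m/s, rpm = 2680 → n = rpm/60 = 44.666667 rev/s
J = V / (n·D) = 34.83 / (44.666667 × 1.22) = 0.639161
regime bands: climb J<0.5586 | cruise [0.5586, 1.1172) | windmill J≥1.1172
J = 0.6392 → cruise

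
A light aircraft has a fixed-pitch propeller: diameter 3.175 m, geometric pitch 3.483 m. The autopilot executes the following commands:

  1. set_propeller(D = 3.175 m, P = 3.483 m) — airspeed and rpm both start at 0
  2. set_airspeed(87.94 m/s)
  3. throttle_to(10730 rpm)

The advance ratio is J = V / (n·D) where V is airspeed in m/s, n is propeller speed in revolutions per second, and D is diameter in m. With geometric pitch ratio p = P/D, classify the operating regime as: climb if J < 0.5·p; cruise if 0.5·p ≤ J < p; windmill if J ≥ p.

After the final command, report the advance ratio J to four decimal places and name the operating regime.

set_propeller: D = 3.175 m, P = 3.483 m (p = P/D = 1.097008); state ← (V=0, rpm=0)
set_airspeed(87.94): V ← 87.94 m/s
throttle_to(10730): rpm ← 10730
final state: V = 87.94 m/s, rpm = 10730 → n = rpm/60 = 178.833333 rev/s
J = V / (n·D) = 87.94 / (178.833333 × 3.175) = 0.154880
regime bands: climb J<0.5485 | cruise [0.5485, 1.0970) | windmill J≥1.0970
J = 0.1549 → climb

J = 0.1549, regime = climb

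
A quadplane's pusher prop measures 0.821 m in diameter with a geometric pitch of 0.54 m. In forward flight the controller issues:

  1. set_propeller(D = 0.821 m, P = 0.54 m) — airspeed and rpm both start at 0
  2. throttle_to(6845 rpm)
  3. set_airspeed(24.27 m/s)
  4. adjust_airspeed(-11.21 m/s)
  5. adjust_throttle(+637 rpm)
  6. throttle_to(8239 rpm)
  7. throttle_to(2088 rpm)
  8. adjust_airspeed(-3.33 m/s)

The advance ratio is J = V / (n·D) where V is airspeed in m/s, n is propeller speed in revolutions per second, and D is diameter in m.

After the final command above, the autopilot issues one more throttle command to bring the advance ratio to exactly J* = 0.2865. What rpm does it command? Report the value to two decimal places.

set_propeller: D = 0.821 m, P = 0.54 m (p = P/D = 0.657734); state ← (V=0, rpm=0)
throttle_to(6845): rpm ← 6845
set_airspeed(24.27): V ← 24.27 m/s
adjust_airspeed(-11.21): V ← 24.27 -11.21 = 13.06 m/s
adjust_throttle(+637): rpm ← 6845 +637 = 7482
throttle_to(8239): rpm ← 8239
throttle_to(2088): rpm ← 2088
adjust_airspeed(-3.33): V ← 13.06 -3.33 = 9.73 m/s
final state: V = 9.73 m/s, rpm = 2088 → n = rpm/60 = 34.800000 rev/s
target J* = 0.2865; solve J* = V/(n·D) for n: n = V/(J*·D) = 9.73/(0.2865 × 0.821) = 41.366146 rev/s
rpm = 60·n = 2481.968739

rpm = 2481.97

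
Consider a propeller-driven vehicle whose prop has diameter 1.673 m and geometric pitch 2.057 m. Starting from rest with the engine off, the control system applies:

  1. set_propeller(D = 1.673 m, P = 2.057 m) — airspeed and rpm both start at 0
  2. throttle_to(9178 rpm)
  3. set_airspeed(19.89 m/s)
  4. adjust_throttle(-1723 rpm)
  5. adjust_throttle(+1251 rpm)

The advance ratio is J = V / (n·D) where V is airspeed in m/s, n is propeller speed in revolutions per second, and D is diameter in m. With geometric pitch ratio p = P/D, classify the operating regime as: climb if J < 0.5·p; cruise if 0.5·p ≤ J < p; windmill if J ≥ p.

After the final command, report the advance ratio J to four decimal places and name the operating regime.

set_propeller: D = 1.673 m, P = 2.057 m (p = P/D = 1.229528); state ← (V=0, rpm=0)
throttle_to(9178): rpm ← 9178
set_airspeed(19.89): V ← 19.89 m/s
adjust_throttle(-1723): rpm ← 9178 -1723 = 7455
adjust_throttle(+1251): rpm ← 7455 +1251 = 8706
final state: V = 19.89 m/s, rpm = 8706 → n = rpm/60 = 145.100000 rev/s
J = V / (n·D) = 19.89 / (145.100000 × 1.673) = 0.081935
regime bands: climb J<0.6148 | cruise [0.6148, 1.2295) | windmill J≥1.2295
J = 0.0819 → climb

J = 0.0819, regime = climb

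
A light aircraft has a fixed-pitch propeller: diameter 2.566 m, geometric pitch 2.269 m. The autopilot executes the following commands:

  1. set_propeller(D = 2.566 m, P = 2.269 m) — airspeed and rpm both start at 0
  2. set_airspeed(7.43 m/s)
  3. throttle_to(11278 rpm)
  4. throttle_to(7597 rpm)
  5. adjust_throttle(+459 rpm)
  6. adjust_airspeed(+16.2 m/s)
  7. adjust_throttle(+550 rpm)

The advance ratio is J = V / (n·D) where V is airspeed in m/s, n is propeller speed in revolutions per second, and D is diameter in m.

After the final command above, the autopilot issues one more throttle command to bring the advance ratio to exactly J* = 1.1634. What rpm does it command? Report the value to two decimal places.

rpm = 474.93

set_propeller: D = 2.566 m, P = 2.269 m (p = P/D = 0.884256); state ← (V=0, rpm=0)
set_airspeed(7.43): V ← 7.43 m/s
throttle_to(11278): rpm ← 11278
throttle_to(7597): rpm ← 7597
adjust_throttle(+459): rpm ← 7597 +459 = 8056
adjust_airspeed(+16.2): V ← 7.43 +16.2 = 23.63 m/s
adjust_throttle(+550): rpm ← 8056 +550 = 8606
final state: V = 23.63 m/s, rpm = 8606 → n = rpm/60 = 143.433333 rev/s
target J* = 1.1634; solve J* = V/(n·D) for n: n = V/(J*·D) = 23.63/(1.1634 × 2.566) = 7.915494 rev/s
rpm = 60·n = 474.929625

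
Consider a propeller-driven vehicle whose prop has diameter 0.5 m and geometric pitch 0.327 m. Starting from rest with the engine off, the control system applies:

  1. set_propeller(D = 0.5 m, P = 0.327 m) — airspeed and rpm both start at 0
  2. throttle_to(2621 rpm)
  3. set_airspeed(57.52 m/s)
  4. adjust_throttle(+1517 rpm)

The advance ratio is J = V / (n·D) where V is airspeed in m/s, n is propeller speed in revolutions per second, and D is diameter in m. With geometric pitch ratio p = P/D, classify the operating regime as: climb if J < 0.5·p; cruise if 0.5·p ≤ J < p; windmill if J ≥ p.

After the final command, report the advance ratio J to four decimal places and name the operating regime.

set_propeller: D = 0.5 m, P = 0.327 m (p = P/D = 0.654000); state ← (V=0, rpm=0)
throttle_to(2621): rpm ← 2621
set_airspeed(57.52): V ← 57.52 m/s
adjust_throttle(+1517): rpm ← 2621 +1517 = 4138
final state: V = 57.52 m/s, rpm = 4138 → n = rpm/60 = 68.966667 rev/s
J = V / (n·D) = 57.52 / (68.966667 × 0.5) = 1.668052
regime bands: climb J<0.3270 | cruise [0.3270, 0.6540) | windmill J≥0.6540
J = 1.6681 → windmill

J = 1.6681, regime = windmill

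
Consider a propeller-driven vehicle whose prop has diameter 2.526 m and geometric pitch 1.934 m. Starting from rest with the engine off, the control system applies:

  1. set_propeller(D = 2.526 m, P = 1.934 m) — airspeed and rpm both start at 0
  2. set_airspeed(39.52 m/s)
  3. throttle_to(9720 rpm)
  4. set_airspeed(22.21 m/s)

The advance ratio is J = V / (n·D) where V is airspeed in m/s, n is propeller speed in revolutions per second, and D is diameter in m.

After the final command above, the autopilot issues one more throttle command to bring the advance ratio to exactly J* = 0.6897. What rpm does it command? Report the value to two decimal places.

set_propeller: D = 2.526 m, P = 1.934 m (p = P/D = 0.765637); state ← (V=0, rpm=0)
set_airspeed(39.52): V ← 39.52 m/s
throttle_to(9720): rpm ← 9720
set_airspeed(22.21): V ← 22.21 m/s
final state: V = 22.21 m/s, rpm = 9720 → n = rpm/60 = 162.000000 rev/s
target J* = 0.6897; solve J* = V/(n·D) for n: n = V/(J*·D) = 22.21/(0.6897 × 2.526) = 12.748380 rev/s
rpm = 60·n = 764.902775

rpm = 764.90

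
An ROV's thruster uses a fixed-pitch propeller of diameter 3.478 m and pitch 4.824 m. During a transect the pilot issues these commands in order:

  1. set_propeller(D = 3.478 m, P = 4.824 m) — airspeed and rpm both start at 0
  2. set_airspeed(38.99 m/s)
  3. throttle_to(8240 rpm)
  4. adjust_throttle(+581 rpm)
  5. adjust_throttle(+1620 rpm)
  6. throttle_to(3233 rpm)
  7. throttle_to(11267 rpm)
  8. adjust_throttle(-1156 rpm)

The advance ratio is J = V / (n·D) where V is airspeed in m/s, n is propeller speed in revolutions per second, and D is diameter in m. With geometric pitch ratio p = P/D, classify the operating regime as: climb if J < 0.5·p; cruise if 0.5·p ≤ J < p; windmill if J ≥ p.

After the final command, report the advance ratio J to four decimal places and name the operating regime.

set_propeller: D = 3.478 m, P = 4.824 m (p = P/D = 1.387004); state ← (V=0, rpm=0)
set_airspeed(38.99): V ← 38.99 m/s
throttle_to(8240): rpm ← 8240
adjust_throttle(+581): rpm ← 8240 +581 = 8821
adjust_throttle(+1620): rpm ← 8821 +1620 = 10441
throttle_to(3233): rpm ← 3233
throttle_to(11267): rpm ← 11267
adjust_throttle(-1156): rpm ← 11267 -1156 = 10111
final state: V = 38.99 m/s, rpm = 10111 → n = rpm/60 = 168.516667 rev/s
J = V / (n·D) = 38.99 / (168.516667 × 3.478) = 0.066524
regime bands: climb J<0.6935 | cruise [0.6935, 1.3870) | windmill J≥1.3870
J = 0.0665 → climb

J = 0.0665, regime = climb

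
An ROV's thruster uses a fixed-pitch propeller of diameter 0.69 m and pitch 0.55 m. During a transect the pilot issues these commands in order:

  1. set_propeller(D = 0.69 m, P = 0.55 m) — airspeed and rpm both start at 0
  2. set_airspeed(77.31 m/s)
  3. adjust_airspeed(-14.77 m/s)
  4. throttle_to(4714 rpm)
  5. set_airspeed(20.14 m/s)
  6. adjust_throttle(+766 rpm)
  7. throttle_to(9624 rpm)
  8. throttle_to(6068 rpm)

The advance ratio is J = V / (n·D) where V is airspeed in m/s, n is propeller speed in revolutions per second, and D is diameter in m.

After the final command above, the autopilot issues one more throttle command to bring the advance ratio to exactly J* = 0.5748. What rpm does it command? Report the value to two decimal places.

set_propeller: D = 0.69 m, P = 0.55 m (p = P/D = 0.797101); state ← (V=0, rpm=0)
set_airspeed(77.31): V ← 77.31 m/s
adjust_airspeed(-14.77): V ← 77.31 -14.77 = 62.54 m/s
throttle_to(4714): rpm ← 4714
set_airspeed(20.14): V ← 20.14 m/s
adjust_throttle(+766): rpm ← 4714 +766 = 5480
throttle_to(9624): rpm ← 9624
throttle_to(6068): rpm ← 6068
final state: V = 20.14 m/s, rpm = 6068 → n = rpm/60 = 101.133333 rev/s
target J* = 0.5748; solve J* = V/(n·D) for n: n = V/(J*·D) = 20.14/(0.5748 × 0.69) = 50.780108 rev/s
rpm = 60·n = 3046.806451

rpm = 3046.81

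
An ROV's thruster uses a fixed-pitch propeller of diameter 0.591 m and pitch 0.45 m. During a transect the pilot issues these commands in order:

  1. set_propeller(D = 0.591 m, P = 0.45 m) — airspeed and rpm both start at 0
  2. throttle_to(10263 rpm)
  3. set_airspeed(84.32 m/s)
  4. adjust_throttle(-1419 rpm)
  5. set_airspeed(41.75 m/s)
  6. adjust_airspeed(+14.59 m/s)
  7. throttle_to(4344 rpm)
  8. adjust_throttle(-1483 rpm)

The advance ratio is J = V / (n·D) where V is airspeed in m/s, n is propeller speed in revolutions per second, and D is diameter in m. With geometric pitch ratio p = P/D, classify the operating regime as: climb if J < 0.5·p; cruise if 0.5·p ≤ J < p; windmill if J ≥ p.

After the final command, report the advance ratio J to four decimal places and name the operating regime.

J = 1.9992, regime = windmill

set_propeller: D = 0.591 m, P = 0.45 m (p = P/D = 0.761421); state ← (V=0, rpm=0)
throttle_to(10263): rpm ← 10263
set_airspeed(84.32): V ← 84.32 m/s
adjust_throttle(-1419): rpm ← 10263 -1419 = 8844
set_airspeed(41.75): V ← 41.75 m/s
adjust_airspeed(+14.59): V ← 41.75 +14.59 = 56.34 m/s
throttle_to(4344): rpm ← 4344
adjust_throttle(-1483): rpm ← 4344 -1483 = 2861
final state: V = 56.34 m/s, rpm = 2861 → n = rpm/60 = 47.683333 rev/s
J = V / (n·D) = 56.34 / (47.683333 × 0.591) = 1.999230
regime bands: climb J<0.3807 | cruise [0.3807, 0.7614) | windmill J≥0.7614
J = 1.9992 → windmill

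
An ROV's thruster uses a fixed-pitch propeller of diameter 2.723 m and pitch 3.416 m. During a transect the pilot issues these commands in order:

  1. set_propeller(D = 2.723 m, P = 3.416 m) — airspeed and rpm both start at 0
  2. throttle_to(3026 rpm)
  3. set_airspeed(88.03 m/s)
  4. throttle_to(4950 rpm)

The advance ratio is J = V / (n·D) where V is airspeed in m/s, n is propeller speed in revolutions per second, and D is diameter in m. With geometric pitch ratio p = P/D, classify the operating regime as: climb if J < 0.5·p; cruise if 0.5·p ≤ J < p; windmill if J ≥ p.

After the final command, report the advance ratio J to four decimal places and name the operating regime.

set_propeller: D = 2.723 m, P = 3.416 m (p = P/D = 1.254499); state ← (V=0, rpm=0)
throttle_to(3026): rpm ← 3026
set_airspeed(88.03): V ← 88.03 m/s
throttle_to(4950): rpm ← 4950
final state: V = 88.03 m/s, rpm = 4950 → n = rpm/60 = 82.500000 rev/s
J = V / (n·D) = 88.03 / (82.500000 × 2.723) = 0.391858
regime bands: climb J<0.6272 | cruise [0.6272, 1.2545) | windmill J≥1.2545
J = 0.3919 → climb

J = 0.3919, regime = climb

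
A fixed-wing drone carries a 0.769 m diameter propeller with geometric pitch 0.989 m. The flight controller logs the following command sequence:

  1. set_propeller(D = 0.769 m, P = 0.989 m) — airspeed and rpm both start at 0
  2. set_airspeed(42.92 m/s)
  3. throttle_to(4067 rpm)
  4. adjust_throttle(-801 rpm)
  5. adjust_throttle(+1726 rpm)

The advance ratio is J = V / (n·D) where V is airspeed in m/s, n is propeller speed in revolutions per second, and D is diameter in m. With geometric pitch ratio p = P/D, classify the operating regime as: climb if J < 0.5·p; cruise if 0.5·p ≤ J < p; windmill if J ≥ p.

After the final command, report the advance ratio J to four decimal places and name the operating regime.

J = 0.6708, regime = cruise

set_propeller: D = 0.769 m, P = 0.989 m (p = P/D = 1.286086); state ← (V=0, rpm=0)
set_airspeed(42.92): V ← 42.92 m/s
throttle_to(4067): rpm ← 4067
adjust_throttle(-801): rpm ← 4067 -801 = 3266
adjust_throttle(+1726): rpm ← 3266 +1726 = 4992
final state: V = 42.92 m/s, rpm = 4992 → n = rpm/60 = 83.200000 rev/s
J = V / (n·D) = 42.92 / (83.200000 × 0.769) = 0.670826
regime bands: climb J<0.6430 | cruise [0.6430, 1.2861) | windmill J≥1.2861
J = 0.6708 → cruise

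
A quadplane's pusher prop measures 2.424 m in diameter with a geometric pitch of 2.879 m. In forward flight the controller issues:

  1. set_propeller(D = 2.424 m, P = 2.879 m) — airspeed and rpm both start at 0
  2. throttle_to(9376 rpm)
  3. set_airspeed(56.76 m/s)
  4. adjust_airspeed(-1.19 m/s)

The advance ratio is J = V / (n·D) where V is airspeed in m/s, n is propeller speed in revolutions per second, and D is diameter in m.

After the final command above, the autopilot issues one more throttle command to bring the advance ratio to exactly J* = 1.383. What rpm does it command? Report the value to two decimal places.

set_propeller: D = 2.424 m, P = 2.879 m (p = P/D = 1.187706); state ← (V=0, rpm=0)
throttle_to(9376): rpm ← 9376
set_airspeed(56.76): V ← 56.76 m/s
adjust_airspeed(-1.19): V ← 56.76 -1.19 = 55.57 m/s
final state: V = 55.57 m/s, rpm = 9376 → n = rpm/60 = 156.266667 rev/s
target J* = 1.383; solve J* = V/(n·D) for n: n = V/(J*·D) = 55.57/(1.383 × 2.424) = 16.576224 rev/s
rpm = 60·n = 994.573427

rpm = 994.57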